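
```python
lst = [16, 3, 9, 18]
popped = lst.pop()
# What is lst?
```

[16, 3, 9]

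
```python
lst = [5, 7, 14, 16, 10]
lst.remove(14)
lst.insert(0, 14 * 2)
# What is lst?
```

After line 1: lst = [5, 7, 14, 16, 10]
After line 2 (remove first 14): lst = [5, 7, 16, 10]
After line 3 (insert 28 at index 0): lst = [28, 5, 7, 16, 10]

[28, 5, 7, 16, 10]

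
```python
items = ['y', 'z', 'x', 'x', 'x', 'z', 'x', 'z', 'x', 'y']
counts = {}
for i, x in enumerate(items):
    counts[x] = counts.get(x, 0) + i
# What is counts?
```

Initial: counts = {}, items = ['y', 'z', 'x', 'x', 'x', 'z', 'x', 'z', 'x', 'y']
i=0, x='y': counts = {'y': 0}
i=1, x='z': counts = {'y': 0, 'z': 1}
i=2, x='x': counts = {'y': 0, 'z': 1, 'x': 2}
i=3, x='x': counts = {'y': 0, 'z': 1, 'x': 5}
i=4, x='x': counts = {'y': 0, 'z': 1, 'x': 9}
i=5, x='z': counts = {'y': 0, 'z': 6, 'x': 9}
i=6, x='x': counts = {'y': 0, 'z': 6, 'x': 15}
i=7, x='z': counts = {'y': 0, 'z': 13, 'x': 15}
i=8, x='x': counts = {'y': 0, 'z': 13, 'x': 23}
i=9, x='y': counts = {'y': 9, 'z': 13, 'x': 23}

{'y': 9, 'z': 13, 'x': 23}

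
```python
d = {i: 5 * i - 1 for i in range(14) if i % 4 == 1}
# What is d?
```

{1: 4, 5: 24, 9: 44, 13: 64}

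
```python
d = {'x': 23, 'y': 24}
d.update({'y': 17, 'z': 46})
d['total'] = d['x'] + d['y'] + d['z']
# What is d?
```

After line 1: d = {'x': 23, 'y': 24}
After line 2 (y overwritten, z added): d = {'x': 23, 'y': 17, 'z': 46}
After line 3 (total = 23 + 17 + 46 = 86): d = {'x': 23, 'y': 17, 'z': 46, 'total': 86}

{'x': 23, 'y': 17, 'z': 46, 'total': 86}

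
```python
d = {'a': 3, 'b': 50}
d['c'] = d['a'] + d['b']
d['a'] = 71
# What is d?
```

After line 1: d = {'a': 3, 'b': 50}
After line 2 (d['c'] = 3 + 50): d = {'a': 3, 'b': 50, 'c': 53}
After line 3: d = {'a': 71, 'b': 50, 'c': 53}

{'a': 71, 'b': 50, 'c': 53}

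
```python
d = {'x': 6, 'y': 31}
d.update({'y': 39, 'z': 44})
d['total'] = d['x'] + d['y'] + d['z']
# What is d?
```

After line 1: d = {'x': 6, 'y': 31}
After line 2 (y overwritten, z added): d = {'x': 6, 'y': 39, 'z': 44}
After line 3 (total = 6 + 39 + 44 = 89): d = {'x': 6, 'y': 39, 'z': 44, 'total': 89}

{'x': 6, 'y': 39, 'z': 44, 'total': 89}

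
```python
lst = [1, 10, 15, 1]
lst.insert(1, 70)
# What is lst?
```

[1, 70, 10, 15, 1]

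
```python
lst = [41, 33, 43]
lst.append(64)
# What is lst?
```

[41, 33, 43, 64]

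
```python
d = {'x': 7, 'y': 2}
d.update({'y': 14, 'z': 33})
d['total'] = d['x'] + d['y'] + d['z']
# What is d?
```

After line 1: d = {'x': 7, 'y': 2}
After line 2 (y overwritten, z added): d = {'x': 7, 'y': 14, 'z': 33}
After line 3 (total = 7 + 14 + 33 = 54): d = {'x': 7, 'y': 14, 'z': 33, 'total': 54}

{'x': 7, 'y': 14, 'z': 33, 'total': 54}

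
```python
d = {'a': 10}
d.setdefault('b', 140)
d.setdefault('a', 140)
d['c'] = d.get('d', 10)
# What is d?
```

After line 1: d = {'a': 10}
After line 2 (setdefault adds 'b'=140): d = {'a': 10, 'b': 140}
After line 3 (setdefault 'a' no-op, already exists): d = {'a': 10, 'b': 140}
After line 4 (get('d', 10) returns default since 'd' not in d): d = {'a': 10, 'b': 140, 'c': 10}

{'a': 10, 'b': 140, 'c': 10}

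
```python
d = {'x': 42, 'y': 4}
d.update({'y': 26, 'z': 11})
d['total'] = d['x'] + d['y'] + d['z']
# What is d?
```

After line 1: d = {'x': 42, 'y': 4}
After line 2 (y overwritten, z added): d = {'x': 42, 'y': 26, 'z': 11}
After line 3 (total = 42 + 26 + 11 = 79): d = {'x': 42, 'y': 26, 'z': 11, 'total': 79}

{'x': 42, 'y': 26, 'z': 11, 'total': 79}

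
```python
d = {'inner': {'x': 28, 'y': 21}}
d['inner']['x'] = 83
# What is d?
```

After line 1: d = {'inner': {'x': 28, 'y': 21}}
After line 2 (inner x overwritten): d = {'inner': {'x': 83, 'y': 21}}

{'inner': {'x': 83, 'y': 21}}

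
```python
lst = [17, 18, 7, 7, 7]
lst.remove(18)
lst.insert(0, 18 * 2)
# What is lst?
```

After line 1: lst = [17, 18, 7, 7, 7]
After line 2 (remove first 18): lst = [17, 7, 7, 7]
After line 3 (insert 36 at index 0): lst = [36, 17, 7, 7, 7]

[36, 17, 7, 7, 7]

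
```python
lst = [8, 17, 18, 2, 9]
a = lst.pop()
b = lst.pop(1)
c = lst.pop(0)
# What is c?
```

After line 1: lst = [8, 17, 18, 2, 9]
After line 2 (pop() -> a = 9): lst = [8, 17, 18, 2]
After line 3 (pop(1) -> b = 17): lst = [8, 18, 2]
After line 4 (pop(0) -> c = 8): lst = [18, 2]

8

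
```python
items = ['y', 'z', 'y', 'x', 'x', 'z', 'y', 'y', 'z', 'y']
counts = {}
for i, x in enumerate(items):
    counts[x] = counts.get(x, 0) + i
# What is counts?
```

Initial: counts = {}, items = ['y', 'z', 'y', 'x', 'x', 'z', 'y', 'y', 'z', 'y']
i=0, x='y': counts = {'y': 0}
i=1, x='z': counts = {'y': 0, 'z': 1}
i=2, x='y': counts = {'y': 2, 'z': 1}
i=3, x='x': counts = {'y': 2, 'z': 1, 'x': 3}
i=4, x='x': counts = {'y': 2, 'z': 1, 'x': 7}
i=5, x='z': counts = {'y': 2, 'z': 6, 'x': 7}
i=6, x='y': counts = {'y': 8, 'z': 6, 'x': 7}
i=7, x='y': counts = {'y': 15, 'z': 6, 'x': 7}
i=8, x='z': counts = {'y': 15, 'z': 14, 'x': 7}
i=9, x='y': counts = {'y': 24, 'z': 14, 'x': 7}

{'y': 24, 'z': 14, 'x': 7}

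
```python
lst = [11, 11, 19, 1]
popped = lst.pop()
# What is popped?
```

1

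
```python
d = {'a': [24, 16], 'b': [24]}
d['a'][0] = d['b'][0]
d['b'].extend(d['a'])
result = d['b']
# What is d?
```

After line 1: d = {'a': [24, 16], 'b': [24]}
After line 2 (a[0] = b[0] = 24): d = {'a': [24, 16], 'b': [24]}
After line 3 (b.extend(a) appends [24, 16]): d = {'a': [24, 16], 'b': [24, 24, 16]}
After line 4: result = d['b'] = [24, 24, 16]

{'a': [24, 16], 'b': [24, 24, 16]}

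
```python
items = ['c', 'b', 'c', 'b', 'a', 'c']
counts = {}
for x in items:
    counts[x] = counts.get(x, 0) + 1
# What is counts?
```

Initial: counts = {}, items = ['c', 'b', 'c', 'b', 'a', 'c']
See 'c': counts = {'c': 1}
See 'b': counts = {'c': 1, 'b': 1}
See 'c': counts = {'c': 2, 'b': 1}
See 'b': counts = {'c': 2, 'b': 2}
See 'a': counts = {'c': 2, 'b': 2, 'a': 1}
See 'c': counts = {'c': 3, 'b': 2, 'a': 1}

{'c': 3, 'b': 2, 'a': 1}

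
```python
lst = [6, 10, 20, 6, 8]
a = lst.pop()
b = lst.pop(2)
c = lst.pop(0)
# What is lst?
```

After line 1: lst = [6, 10, 20, 6, 8]
After line 2 (pop() -> a = 8): lst = [6, 10, 20, 6]
After line 3 (pop(2) -> b = 20): lst = [6, 10, 6]
After line 4 (pop(0) -> c = 6): lst = [10, 6]

[10, 6]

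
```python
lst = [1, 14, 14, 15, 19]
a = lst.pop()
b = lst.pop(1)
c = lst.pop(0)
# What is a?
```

After line 1: lst = [1, 14, 14, 15, 19]
After line 2 (pop() -> a = 19): lst = [1, 14, 14, 15]
After line 3 (pop(1) -> b = 14): lst = [1, 14, 15]
After line 4 (pop(0) -> c = 1): lst = [14, 15]

19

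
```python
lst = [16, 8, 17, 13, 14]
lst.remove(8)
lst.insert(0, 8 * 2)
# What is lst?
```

After line 1: lst = [16, 8, 17, 13, 14]
After line 2 (remove first 8): lst = [16, 17, 13, 14]
After line 3 (insert 16 at index 0): lst = [16, 16, 17, 13, 14]

[16, 16, 17, 13, 14]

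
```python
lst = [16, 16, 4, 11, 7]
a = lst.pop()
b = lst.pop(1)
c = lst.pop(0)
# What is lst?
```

After line 1: lst = [16, 16, 4, 11, 7]
After line 2 (pop() -> a = 7): lst = [16, 16, 4, 11]
After line 3 (pop(1) -> b = 16): lst = [16, 4, 11]
After line 4 (pop(0) -> c = 16): lst = [4, 11]

[4, 11]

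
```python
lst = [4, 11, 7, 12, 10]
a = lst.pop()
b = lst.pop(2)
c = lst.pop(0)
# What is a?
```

After line 1: lst = [4, 11, 7, 12, 10]
After line 2 (pop() -> a = 10): lst = [4, 11, 7, 12]
After line 3 (pop(2) -> b = 7): lst = [4, 11, 12]
After line 4 (pop(0) -> c = 4): lst = [11, 12]

10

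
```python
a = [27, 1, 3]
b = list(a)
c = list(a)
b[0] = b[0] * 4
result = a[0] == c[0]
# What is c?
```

After line 1: a = [27, 1, 3]
After line 2 (b = list(a), copy): a = [27, 1, 3], b = [27, 1, 3]
After line 3 (c = list(a) is a copy, new object): c = [27, 1, 3]
After line 4 (b[0] = 27 * 4 = 108; only b mutates (copy)): a = [27, 1, 3], b = [108, 1, 3], c = [27, 1, 3]
After line 5 (a[0] = 27, c[0] = 27; result = True)

[27, 1, 3]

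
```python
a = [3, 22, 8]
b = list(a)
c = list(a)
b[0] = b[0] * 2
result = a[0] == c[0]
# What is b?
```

After line 1: a = [3, 22, 8]
After line 2 (b = list(a), copy): a = [3, 22, 8], b = [3, 22, 8]
After line 3 (c = list(a) is a copy, new object): c = [3, 22, 8]
After line 4 (b[0] = 3 * 2 = 6; only b mutates (copy)): a = [3, 22, 8], b = [6, 22, 8], c = [3, 22, 8]
After line 5 (a[0] = 3, c[0] = 3; result = True)

[6, 22, 8]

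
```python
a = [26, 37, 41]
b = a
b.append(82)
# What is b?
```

After line 1: a = [26, 37, 41]
After line 2 (b = a is an alias, same object): a = [26, 37, 41], b = [26, 37, 41]
After line 3 (b.append mutates the shared list): a = [26, 37, 41, 82], b = [26, 37, 41, 82]

[26, 37, 41, 82]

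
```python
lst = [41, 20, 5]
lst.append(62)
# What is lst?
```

[41, 20, 5, 62]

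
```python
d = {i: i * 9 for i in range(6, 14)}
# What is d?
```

{6: 54, 7: 63, 8: 72, 9: 81, 10: 90, 11: 99, 12: 108, 13: 117}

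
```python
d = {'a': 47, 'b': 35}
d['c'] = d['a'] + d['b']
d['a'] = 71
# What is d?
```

After line 1: d = {'a': 47, 'b': 35}
After line 2 (d['c'] = 47 + 35): d = {'a': 47, 'b': 35, 'c': 82}
After line 3: d = {'a': 71, 'b': 35, 'c': 82}

{'a': 71, 'b': 35, 'c': 82}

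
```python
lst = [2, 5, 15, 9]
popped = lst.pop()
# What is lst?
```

[2, 5, 15]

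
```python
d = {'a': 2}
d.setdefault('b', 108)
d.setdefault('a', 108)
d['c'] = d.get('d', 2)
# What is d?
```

After line 1: d = {'a': 2}
After line 2 (setdefault adds 'b'=108): d = {'a': 2, 'b': 108}
After line 3 (setdefault 'a' no-op, already exists): d = {'a': 2, 'b': 108}
After line 4 (get('d', 2) returns default since 'd' not in d): d = {'a': 2, 'b': 108, 'c': 2}

{'a': 2, 'b': 108, 'c': 2}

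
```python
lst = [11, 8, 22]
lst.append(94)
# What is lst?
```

[11, 8, 22, 94]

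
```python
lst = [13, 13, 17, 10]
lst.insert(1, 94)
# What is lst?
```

[13, 94, 13, 17, 10]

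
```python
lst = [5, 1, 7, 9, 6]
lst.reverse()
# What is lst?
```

[6, 9, 7, 1, 5]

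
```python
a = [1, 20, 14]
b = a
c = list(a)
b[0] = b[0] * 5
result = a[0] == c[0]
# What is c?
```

After line 1: a = [1, 20, 14]
After line 2 (b = a, alias): a = [1, 20, 14], b = [1, 20, 14]
After line 3 (c = list(a) is a copy, new object): c = [1, 20, 14]
After line 4 (b[0] = 1 * 5 = 5; mutates shared a/b): a = b = [5, 20, 14], c = [1, 20, 14]
After line 5 (a[0] = 5, c[0] = 1; result = False)

[1, 20, 14]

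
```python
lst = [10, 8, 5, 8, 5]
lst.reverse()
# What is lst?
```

[5, 8, 5, 8, 10]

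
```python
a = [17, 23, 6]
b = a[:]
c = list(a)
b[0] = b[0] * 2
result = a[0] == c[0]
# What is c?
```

After line 1: a = [17, 23, 6]
After line 2 (b = a[:], copy): a = [17, 23, 6], b = [17, 23, 6]
After line 3 (c = list(a) is a copy, new object): c = [17, 23, 6]
After line 4 (b[0] = 17 * 2 = 34; only b mutates (copy)): a = [17, 23, 6], b = [34, 23, 6], c = [17, 23, 6]
After line 5 (a[0] = 17, c[0] = 17; result = True)

[17, 23, 6]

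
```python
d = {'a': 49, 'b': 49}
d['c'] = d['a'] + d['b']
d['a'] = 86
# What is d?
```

After line 1: d = {'a': 49, 'b': 49}
After line 2 (d['c'] = 49 + 49): d = {'a': 49, 'b': 49, 'c': 98}
After line 3: d = {'a': 86, 'b': 49, 'c': 98}

{'a': 86, 'b': 49, 'c': 98}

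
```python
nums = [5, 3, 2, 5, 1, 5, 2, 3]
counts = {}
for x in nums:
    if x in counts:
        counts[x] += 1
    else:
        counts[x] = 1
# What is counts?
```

Initial: counts = {}, nums = [5, 3, 2, 5, 1, 5, 2, 3]
See 5: counts = {5: 1}
See 3: counts = {5: 1, 3: 1}
See 2: counts = {5: 1, 3: 1, 2: 1}
See 5: counts = {5: 2, 3: 1, 2: 1}
See 1: counts = {5: 2, 3: 1, 2: 1, 1: 1}
See 5: counts = {5: 3, 3: 1, 2: 1, 1: 1}
See 2: counts = {5: 3, 3: 1, 2: 2, 1: 1}
See 3: counts = {5: 3, 3: 2, 2: 2, 1: 1}

{5: 3, 3: 2, 2: 2, 1: 1}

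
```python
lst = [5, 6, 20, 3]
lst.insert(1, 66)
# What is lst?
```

[5, 66, 6, 20, 3]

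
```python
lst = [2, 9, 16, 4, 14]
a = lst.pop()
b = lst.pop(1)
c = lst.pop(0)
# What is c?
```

After line 1: lst = [2, 9, 16, 4, 14]
After line 2 (pop() -> a = 14): lst = [2, 9, 16, 4]
After line 3 (pop(1) -> b = 9): lst = [2, 16, 4]
After line 4 (pop(0) -> c = 2): lst = [16, 4]

2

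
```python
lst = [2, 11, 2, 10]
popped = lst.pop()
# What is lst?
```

[2, 11, 2]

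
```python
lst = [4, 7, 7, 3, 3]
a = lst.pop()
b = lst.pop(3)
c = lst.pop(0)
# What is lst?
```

After line 1: lst = [4, 7, 7, 3, 3]
After line 2 (pop() -> a = 3): lst = [4, 7, 7, 3]
After line 3 (pop(3) -> b = 3): lst = [4, 7, 7]
After line 4 (pop(0) -> c = 4): lst = [7, 7]

[7, 7]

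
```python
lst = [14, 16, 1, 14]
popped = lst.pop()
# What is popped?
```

14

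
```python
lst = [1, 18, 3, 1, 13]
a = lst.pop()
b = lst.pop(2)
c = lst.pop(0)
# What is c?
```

After line 1: lst = [1, 18, 3, 1, 13]
After line 2 (pop() -> a = 13): lst = [1, 18, 3, 1]
After line 3 (pop(2) -> b = 3): lst = [1, 18, 1]
After line 4 (pop(0) -> c = 1): lst = [18, 1]

1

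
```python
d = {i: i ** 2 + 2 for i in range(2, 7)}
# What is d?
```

{2: 6, 3: 11, 4: 18, 5: 27, 6: 38}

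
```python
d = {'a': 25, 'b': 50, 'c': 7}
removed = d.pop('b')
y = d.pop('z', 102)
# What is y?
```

After line 1: d = {'a': 25, 'b': 50, 'c': 7}
After line 2 (pop 'b' returns 50): d = {'a': 25, 'c': 7}, removed = 50
After line 3 (pop 'z' missing, returns default 102): d = {'a': 25, 'c': 7}, y = 102

102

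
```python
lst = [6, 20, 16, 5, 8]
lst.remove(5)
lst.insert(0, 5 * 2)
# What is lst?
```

After line 1: lst = [6, 20, 16, 5, 8]
After line 2 (remove first 5): lst = [6, 20, 16, 8]
After line 3 (insert 10 at index 0): lst = [10, 6, 20, 16, 8]

[10, 6, 20, 16, 8]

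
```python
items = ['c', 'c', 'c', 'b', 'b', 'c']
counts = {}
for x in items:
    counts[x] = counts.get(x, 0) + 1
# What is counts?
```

Initial: counts = {}, items = ['c', 'c', 'c', 'b', 'b', 'c']
See 'c': counts = {'c': 1}
See 'c': counts = {'c': 2}
See 'c': counts = {'c': 3}
See 'b': counts = {'c': 3, 'b': 1}
See 'b': counts = {'c': 3, 'b': 2}
See 'c': counts = {'c': 4, 'b': 2}

{'c': 4, 'b': 2}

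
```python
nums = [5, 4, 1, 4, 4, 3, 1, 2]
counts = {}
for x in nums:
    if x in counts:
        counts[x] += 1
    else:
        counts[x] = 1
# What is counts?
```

Initial: counts = {}, nums = [5, 4, 1, 4, 4, 3, 1, 2]
See 5: counts = {5: 1}
See 4: counts = {5: 1, 4: 1}
See 1: counts = {5: 1, 4: 1, 1: 1}
See 4: counts = {5: 1, 4: 2, 1: 1}
See 4: counts = {5: 1, 4: 3, 1: 1}
See 3: counts = {5: 1, 4: 3, 1: 1, 3: 1}
See 1: counts = {5: 1, 4: 3, 1: 2, 3: 1}
See 2: counts = {5: 1, 4: 3, 1: 2, 3: 1, 2: 1}

{5: 1, 4: 3, 1: 2, 3: 1, 2: 1}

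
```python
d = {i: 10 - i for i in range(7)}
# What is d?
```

{0: 10, 1: 9, 2: 8, 3: 7, 4: 6, 5: 5, 6: 4}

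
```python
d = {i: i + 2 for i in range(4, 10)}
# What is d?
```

{4: 6, 5: 7, 6: 8, 7: 9, 8: 10, 9: 11}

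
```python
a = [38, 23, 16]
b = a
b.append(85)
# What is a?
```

After line 1: a = [38, 23, 16]
After line 2 (b = a is an alias, same object): a = [38, 23, 16], b = [38, 23, 16]
After line 3 (b.append mutates the shared list): a = [38, 23, 16, 85], b = [38, 23, 16, 85]

[38, 23, 16, 85]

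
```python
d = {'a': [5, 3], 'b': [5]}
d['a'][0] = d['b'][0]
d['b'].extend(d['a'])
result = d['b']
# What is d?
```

After line 1: d = {'a': [5, 3], 'b': [5]}
After line 2 (a[0] = b[0] = 5): d = {'a': [5, 3], 'b': [5]}
After line 3 (b.extend(a) appends [5, 3]): d = {'a': [5, 3], 'b': [5, 5, 3]}
After line 4: result = d['b'] = [5, 5, 3]

{'a': [5, 3], 'b': [5, 5, 3]}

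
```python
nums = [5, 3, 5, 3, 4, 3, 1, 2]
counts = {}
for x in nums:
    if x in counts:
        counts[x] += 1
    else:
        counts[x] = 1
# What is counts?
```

Initial: counts = {}, nums = [5, 3, 5, 3, 4, 3, 1, 2]
See 5: counts = {5: 1}
See 3: counts = {5: 1, 3: 1}
See 5: counts = {5: 2, 3: 1}
See 3: counts = {5: 2, 3: 2}
See 4: counts = {5: 2, 3: 2, 4: 1}
See 3: counts = {5: 2, 3: 3, 4: 1}
See 1: counts = {5: 2, 3: 3, 4: 1, 1: 1}
See 2: counts = {5: 2, 3: 3, 4: 1, 1: 1, 2: 1}

{5: 2, 3: 3, 4: 1, 1: 1, 2: 1}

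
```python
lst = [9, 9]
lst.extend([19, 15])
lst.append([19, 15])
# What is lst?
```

After line 1: lst = [9, 9]
After line 2 (extend unpacks [19, 15]): lst = [9, 9, 19, 15]
After line 3 (append adds [19, 15] as single element): lst = [9, 9, 19, 15, [19, 15]]

[9, 9, 19, 15, [19, 15]]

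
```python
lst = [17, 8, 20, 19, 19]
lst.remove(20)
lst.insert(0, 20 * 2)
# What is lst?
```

After line 1: lst = [17, 8, 20, 19, 19]
After line 2 (remove first 20): lst = [17, 8, 19, 19]
After line 3 (insert 40 at index 0): lst = [40, 17, 8, 19, 19]

[40, 17, 8, 19, 19]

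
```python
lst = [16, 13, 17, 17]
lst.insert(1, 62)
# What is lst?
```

[16, 62, 13, 17, 17]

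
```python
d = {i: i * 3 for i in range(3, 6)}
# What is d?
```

{3: 9, 4: 12, 5: 15}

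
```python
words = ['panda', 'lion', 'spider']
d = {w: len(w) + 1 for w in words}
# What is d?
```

{'panda': 6, 'lion': 5, 'spider': 7}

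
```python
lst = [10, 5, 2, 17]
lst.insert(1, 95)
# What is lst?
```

[10, 95, 5, 2, 17]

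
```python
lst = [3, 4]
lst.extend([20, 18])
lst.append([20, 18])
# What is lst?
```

After line 1: lst = [3, 4]
After line 2 (extend unpacks [20, 18]): lst = [3, 4, 20, 18]
After line 3 (append adds [20, 18] as single element): lst = [3, 4, 20, 18, [20, 18]]

[3, 4, 20, 18, [20, 18]]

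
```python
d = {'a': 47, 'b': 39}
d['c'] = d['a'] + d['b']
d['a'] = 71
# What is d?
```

After line 1: d = {'a': 47, 'b': 39}
After line 2 (d['c'] = 47 + 39): d = {'a': 47, 'b': 39, 'c': 86}
After line 3: d = {'a': 71, 'b': 39, 'c': 86}

{'a': 71, 'b': 39, 'c': 86}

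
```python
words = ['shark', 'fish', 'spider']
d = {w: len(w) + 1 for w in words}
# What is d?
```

{'shark': 6, 'fish': 5, 'spider': 7}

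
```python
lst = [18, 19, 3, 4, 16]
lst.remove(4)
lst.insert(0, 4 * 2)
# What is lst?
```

After line 1: lst = [18, 19, 3, 4, 16]
After line 2 (remove first 4): lst = [18, 19, 3, 16]
After line 3 (insert 8 at index 0): lst = [8, 18, 19, 3, 16]

[8, 18, 19, 3, 16]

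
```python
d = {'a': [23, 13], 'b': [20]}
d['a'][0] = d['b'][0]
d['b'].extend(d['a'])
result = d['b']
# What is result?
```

After line 1: d = {'a': [23, 13], 'b': [20]}
After line 2 (a[0] = b[0] = 20): d = {'a': [20, 13], 'b': [20]}
After line 3 (b.extend(a) appends [20, 13]): d = {'a': [20, 13], 'b': [20, 20, 13]}
After line 4: result = d['b'] = [20, 20, 13]

[20, 20, 13]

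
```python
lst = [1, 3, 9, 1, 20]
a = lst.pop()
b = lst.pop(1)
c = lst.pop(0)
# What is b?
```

After line 1: lst = [1, 3, 9, 1, 20]
After line 2 (pop() -> a = 20): lst = [1, 3, 9, 1]
After line 3 (pop(1) -> b = 3): lst = [1, 9, 1]
After line 4 (pop(0) -> c = 1): lst = [9, 1]

3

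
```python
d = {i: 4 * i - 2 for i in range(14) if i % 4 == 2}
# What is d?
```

{2: 6, 6: 22, 10: 38}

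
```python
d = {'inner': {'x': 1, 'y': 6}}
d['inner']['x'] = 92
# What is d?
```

After line 1: d = {'inner': {'x': 1, 'y': 6}}
After line 2 (inner x overwritten): d = {'inner': {'x': 92, 'y': 6}}

{'inner': {'x': 92, 'y': 6}}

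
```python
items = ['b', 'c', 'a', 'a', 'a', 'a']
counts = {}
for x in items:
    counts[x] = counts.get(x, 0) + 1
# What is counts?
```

Initial: counts = {}, items = ['b', 'c', 'a', 'a', 'a', 'a']
See 'b': counts = {'b': 1}
See 'c': counts = {'b': 1, 'c': 1}
See 'a': counts = {'b': 1, 'c': 1, 'a': 1}
See 'a': counts = {'b': 1, 'c': 1, 'a': 2}
See 'a': counts = {'b': 1, 'c': 1, 'a': 3}
See 'a': counts = {'b': 1, 'c': 1, 'a': 4}

{'b': 1, 'c': 1, 'a': 4}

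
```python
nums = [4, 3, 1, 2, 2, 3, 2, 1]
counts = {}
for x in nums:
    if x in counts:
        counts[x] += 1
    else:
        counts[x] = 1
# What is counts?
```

Initial: counts = {}, nums = [4, 3, 1, 2, 2, 3, 2, 1]
See 4: counts = {4: 1}
See 3: counts = {4: 1, 3: 1}
See 1: counts = {4: 1, 3: 1, 1: 1}
See 2: counts = {4: 1, 3: 1, 1: 1, 2: 1}
See 2: counts = {4: 1, 3: 1, 1: 1, 2: 2}
See 3: counts = {4: 1, 3: 2, 1: 1, 2: 2}
See 2: counts = {4: 1, 3: 2, 1: 1, 2: 3}
See 1: counts = {4: 1, 3: 2, 1: 2, 2: 3}

{4: 1, 3: 2, 1: 2, 2: 3}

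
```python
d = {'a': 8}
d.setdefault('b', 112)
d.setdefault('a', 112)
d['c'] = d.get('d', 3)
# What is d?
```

After line 1: d = {'a': 8}
After line 2 (setdefault adds 'b'=112): d = {'a': 8, 'b': 112}
After line 3 (setdefault 'a' no-op, already exists): d = {'a': 8, 'b': 112}
After line 4 (get('d', 3) returns default since 'd' not in d): d = {'a': 8, 'b': 112, 'c': 3}

{'a': 8, 'b': 112, 'c': 3}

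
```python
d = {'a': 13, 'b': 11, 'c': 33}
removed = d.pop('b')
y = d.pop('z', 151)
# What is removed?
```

After line 1: d = {'a': 13, 'b': 11, 'c': 33}
After line 2 (pop 'b' returns 11): d = {'a': 13, 'c': 33}, removed = 11
After line 3 (pop 'z' missing, returns default 151): d = {'a': 13, 'c': 33}, y = 151

11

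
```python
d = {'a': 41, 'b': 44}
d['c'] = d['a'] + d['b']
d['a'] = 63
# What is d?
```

After line 1: d = {'a': 41, 'b': 44}
After line 2 (d['c'] = 41 + 44): d = {'a': 41, 'b': 44, 'c': 85}
After line 3: d = {'a': 63, 'b': 44, 'c': 85}

{'a': 63, 'b': 44, 'c': 85}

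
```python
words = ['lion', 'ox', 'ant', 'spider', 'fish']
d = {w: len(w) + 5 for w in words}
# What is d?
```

{'lion': 9, 'ox': 7, 'ant': 8, 'spider': 11, 'fish': 9}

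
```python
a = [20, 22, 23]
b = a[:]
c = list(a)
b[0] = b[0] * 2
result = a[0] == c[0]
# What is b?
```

After line 1: a = [20, 22, 23]
After line 2 (b = a[:], copy): a = [20, 22, 23], b = [20, 22, 23]
After line 3 (c = list(a) is a copy, new object): c = [20, 22, 23]
After line 4 (b[0] = 20 * 2 = 40; only b mutates (copy)): a = [20, 22, 23], b = [40, 22, 23], c = [20, 22, 23]
After line 5 (a[0] = 20, c[0] = 20; result = True)

[40, 22, 23]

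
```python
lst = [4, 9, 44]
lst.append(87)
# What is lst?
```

[4, 9, 44, 87]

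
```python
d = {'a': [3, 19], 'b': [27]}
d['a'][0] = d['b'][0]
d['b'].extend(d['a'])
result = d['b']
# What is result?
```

After line 1: d = {'a': [3, 19], 'b': [27]}
After line 2 (a[0] = b[0] = 27): d = {'a': [27, 19], 'b': [27]}
After line 3 (b.extend(a) appends [27, 19]): d = {'a': [27, 19], 'b': [27, 27, 19]}
After line 4: result = d['b'] = [27, 27, 19]

[27, 27, 19]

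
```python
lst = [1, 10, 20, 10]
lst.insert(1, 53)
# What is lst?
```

[1, 53, 10, 20, 10]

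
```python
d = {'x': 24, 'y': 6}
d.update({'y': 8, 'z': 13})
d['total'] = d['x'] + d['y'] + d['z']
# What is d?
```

After line 1: d = {'x': 24, 'y': 6}
After line 2 (y overwritten, z added): d = {'x': 24, 'y': 8, 'z': 13}
After line 3 (total = 24 + 8 + 13 = 45): d = {'x': 24, 'y': 8, 'z': 13, 'total': 45}

{'x': 24, 'y': 8, 'z': 13, 'total': 45}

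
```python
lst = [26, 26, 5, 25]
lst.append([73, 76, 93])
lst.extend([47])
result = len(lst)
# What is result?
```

After line 1: lst = [26, 26, 5, 25]
After line 2 (append adds [73, 76, 93] as single element): lst = [26, 26, 5, 25, [73, 76, 93]]
After line 3 (extend unpacks [47], adds 47): lst = [26, 26, 5, 25, [73, 76, 93], 47]
After line 4: result = len(lst) = 6

6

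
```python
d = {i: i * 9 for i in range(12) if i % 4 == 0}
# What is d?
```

{0: 0, 4: 36, 8: 72}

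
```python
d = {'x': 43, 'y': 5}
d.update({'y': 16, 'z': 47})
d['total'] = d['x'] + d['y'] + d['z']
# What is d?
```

After line 1: d = {'x': 43, 'y': 5}
After line 2 (y overwritten, z added): d = {'x': 43, 'y': 16, 'z': 47}
After line 3 (total = 43 + 16 + 47 = 106): d = {'x': 43, 'y': 16, 'z': 47, 'total': 106}

{'x': 43, 'y': 16, 'z': 47, 'total': 106}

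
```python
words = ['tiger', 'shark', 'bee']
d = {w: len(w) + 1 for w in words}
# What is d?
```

{'tiger': 6, 'shark': 6, 'bee': 4}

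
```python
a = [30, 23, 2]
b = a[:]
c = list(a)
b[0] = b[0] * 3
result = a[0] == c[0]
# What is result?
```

After line 1: a = [30, 23, 2]
After line 2 (b = a[:], copy): a = [30, 23, 2], b = [30, 23, 2]
After line 3 (c = list(a) is a copy, new object): c = [30, 23, 2]
After line 4 (b[0] = 30 * 3 = 90; only b mutates (copy)): a = [30, 23, 2], b = [90, 23, 2], c = [30, 23, 2]
After line 5 (a[0] = 30, c[0] = 30; result = True)

True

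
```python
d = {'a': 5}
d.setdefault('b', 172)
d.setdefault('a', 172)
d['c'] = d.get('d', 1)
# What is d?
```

After line 1: d = {'a': 5}
After line 2 (setdefault adds 'b'=172): d = {'a': 5, 'b': 172}
After line 3 (setdefault 'a' no-op, already exists): d = {'a': 5, 'b': 172}
After line 4 (get('d', 1) returns default since 'd' not in d): d = {'a': 5, 'b': 172, 'c': 1}

{'a': 5, 'b': 172, 'c': 1}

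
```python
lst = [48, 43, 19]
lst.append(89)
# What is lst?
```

[48, 43, 19, 89]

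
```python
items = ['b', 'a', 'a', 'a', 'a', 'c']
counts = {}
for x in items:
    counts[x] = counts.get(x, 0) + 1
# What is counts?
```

Initial: counts = {}, items = ['b', 'a', 'a', 'a', 'a', 'c']
See 'b': counts = {'b': 1}
See 'a': counts = {'b': 1, 'a': 1}
See 'a': counts = {'b': 1, 'a': 2}
See 'a': counts = {'b': 1, 'a': 3}
See 'a': counts = {'b': 1, 'a': 4}
See 'c': counts = {'b': 1, 'a': 4, 'c': 1}

{'b': 1, 'a': 4, 'c': 1}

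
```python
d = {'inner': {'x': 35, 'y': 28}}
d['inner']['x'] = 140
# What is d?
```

After line 1: d = {'inner': {'x': 35, 'y': 28}}
After line 2 (inner x overwritten): d = {'inner': {'x': 140, 'y': 28}}

{'inner': {'x': 140, 'y': 28}}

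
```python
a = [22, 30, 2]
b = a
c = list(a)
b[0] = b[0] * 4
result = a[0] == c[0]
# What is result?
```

After line 1: a = [22, 30, 2]
After line 2 (b = a, alias): a = [22, 30, 2], b = [22, 30, 2]
After line 3 (c = list(a) is a copy, new object): c = [22, 30, 2]
After line 4 (b[0] = 22 * 4 = 88; mutates shared a/b): a = b = [88, 30, 2], c = [22, 30, 2]
After line 5 (a[0] = 88, c[0] = 22; result = False)

False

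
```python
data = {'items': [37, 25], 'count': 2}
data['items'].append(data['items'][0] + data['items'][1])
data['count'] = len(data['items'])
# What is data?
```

After line 1: data = {'items': [37, 25], 'count': 2}
After line 2 (append 37 + 25 = 62): data = {'items': [37, 25, 62], 'count': 2}
After line 3 (count = len(items) = 3): data = {'items': [37, 25, 62], 'count': 3}

{'items': [37, 25, 62], 'count': 3}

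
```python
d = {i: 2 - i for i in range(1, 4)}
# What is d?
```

{1: 1, 2: 0, 3: -1}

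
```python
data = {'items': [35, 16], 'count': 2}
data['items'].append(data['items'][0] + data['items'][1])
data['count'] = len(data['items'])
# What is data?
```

After line 1: data = {'items': [35, 16], 'count': 2}
After line 2 (append 35 + 16 = 51): data = {'items': [35, 16, 51], 'count': 2}
After line 3 (count = len(items) = 3): data = {'items': [35, 16, 51], 'count': 3}

{'items': [35, 16, 51], 'count': 3}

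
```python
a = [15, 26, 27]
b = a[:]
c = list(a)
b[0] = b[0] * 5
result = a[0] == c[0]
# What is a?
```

After line 1: a = [15, 26, 27]
After line 2 (b = a[:], copy): a = [15, 26, 27], b = [15, 26, 27]
After line 3 (c = list(a) is a copy, new object): c = [15, 26, 27]
After line 4 (b[0] = 15 * 5 = 75; only b mutates (copy)): a = [15, 26, 27], b = [75, 26, 27], c = [15, 26, 27]
After line 5 (a[0] = 15, c[0] = 15; result = True)

[15, 26, 27]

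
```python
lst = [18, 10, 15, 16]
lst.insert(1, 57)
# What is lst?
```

[18, 57, 10, 15, 16]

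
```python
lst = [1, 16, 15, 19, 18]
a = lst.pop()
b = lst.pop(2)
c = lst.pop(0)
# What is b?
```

After line 1: lst = [1, 16, 15, 19, 18]
After line 2 (pop() -> a = 18): lst = [1, 16, 15, 19]
After line 3 (pop(2) -> b = 15): lst = [1, 16, 19]
After line 4 (pop(0) -> c = 1): lst = [16, 19]

15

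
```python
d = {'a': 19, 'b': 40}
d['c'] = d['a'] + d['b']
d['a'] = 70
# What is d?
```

After line 1: d = {'a': 19, 'b': 40}
After line 2 (d['c'] = 19 + 40): d = {'a': 19, 'b': 40, 'c': 59}
After line 3: d = {'a': 70, 'b': 40, 'c': 59}

{'a': 70, 'b': 40, 'c': 59}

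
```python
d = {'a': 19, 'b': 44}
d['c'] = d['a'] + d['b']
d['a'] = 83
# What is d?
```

After line 1: d = {'a': 19, 'b': 44}
After line 2 (d['c'] = 19 + 44): d = {'a': 19, 'b': 44, 'c': 63}
After line 3: d = {'a': 83, 'b': 44, 'c': 63}

{'a': 83, 'b': 44, 'c': 63}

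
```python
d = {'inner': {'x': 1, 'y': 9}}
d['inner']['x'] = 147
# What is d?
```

After line 1: d = {'inner': {'x': 1, 'y': 9}}
After line 2 (inner x overwritten): d = {'inner': {'x': 147, 'y': 9}}

{'inner': {'x': 147, 'y': 9}}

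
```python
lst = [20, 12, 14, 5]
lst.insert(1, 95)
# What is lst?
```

[20, 95, 12, 14, 5]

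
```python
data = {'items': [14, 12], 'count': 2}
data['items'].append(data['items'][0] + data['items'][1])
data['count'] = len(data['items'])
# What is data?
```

After line 1: data = {'items': [14, 12], 'count': 2}
After line 2 (append 14 + 12 = 26): data = {'items': [14, 12, 26], 'count': 2}
After line 3 (count = len(items) = 3): data = {'items': [14, 12, 26], 'count': 3}

{'items': [14, 12, 26], 'count': 3}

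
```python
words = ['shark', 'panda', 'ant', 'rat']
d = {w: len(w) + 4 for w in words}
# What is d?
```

{'shark': 9, 'panda': 9, 'ant': 7, 'rat': 7}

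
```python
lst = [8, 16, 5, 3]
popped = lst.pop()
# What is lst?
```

[8, 16, 5]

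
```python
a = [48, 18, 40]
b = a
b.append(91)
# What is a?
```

After line 1: a = [48, 18, 40]
After line 2 (b = a is an alias, same object): a = [48, 18, 40], b = [48, 18, 40]
After line 3 (b.append mutates the shared list): a = [48, 18, 40, 91], b = [48, 18, 40, 91]

[48, 18, 40, 91]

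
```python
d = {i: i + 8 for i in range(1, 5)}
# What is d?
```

{1: 9, 2: 10, 3: 11, 4: 12}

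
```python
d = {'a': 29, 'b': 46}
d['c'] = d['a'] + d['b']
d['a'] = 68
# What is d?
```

After line 1: d = {'a': 29, 'b': 46}
After line 2 (d['c'] = 29 + 46): d = {'a': 29, 'b': 46, 'c': 75}
After line 3: d = {'a': 68, 'b': 46, 'c': 75}

{'a': 68, 'b': 46, 'c': 75}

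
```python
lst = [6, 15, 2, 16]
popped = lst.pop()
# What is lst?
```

[6, 15, 2]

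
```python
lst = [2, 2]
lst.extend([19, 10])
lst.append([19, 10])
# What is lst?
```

After line 1: lst = [2, 2]
After line 2 (extend unpacks [19, 10]): lst = [2, 2, 19, 10]
After line 3 (append adds [19, 10] as single element): lst = [2, 2, 19, 10, [19, 10]]

[2, 2, 19, 10, [19, 10]]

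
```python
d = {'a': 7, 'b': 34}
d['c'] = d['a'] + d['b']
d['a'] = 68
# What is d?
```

After line 1: d = {'a': 7, 'b': 34}
After line 2 (d['c'] = 7 + 34): d = {'a': 7, 'b': 34, 'c': 41}
After line 3: d = {'a': 68, 'b': 34, 'c': 41}

{'a': 68, 'b': 34, 'c': 41}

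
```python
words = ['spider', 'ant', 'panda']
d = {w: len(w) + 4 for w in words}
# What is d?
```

{'spider': 10, 'ant': 7, 'panda': 9}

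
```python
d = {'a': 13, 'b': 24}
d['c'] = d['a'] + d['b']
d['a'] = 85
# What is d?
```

After line 1: d = {'a': 13, 'b': 24}
After line 2 (d['c'] = 13 + 24): d = {'a': 13, 'b': 24, 'c': 37}
After line 3: d = {'a': 85, 'b': 24, 'c': 37}

{'a': 85, 'b': 24, 'c': 37}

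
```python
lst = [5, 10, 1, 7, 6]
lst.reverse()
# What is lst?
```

[6, 7, 1, 10, 5]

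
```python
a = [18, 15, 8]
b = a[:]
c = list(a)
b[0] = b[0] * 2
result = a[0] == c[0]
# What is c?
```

After line 1: a = [18, 15, 8]
After line 2 (b = a[:], copy): a = [18, 15, 8], b = [18, 15, 8]
After line 3 (c = list(a) is a copy, new object): c = [18, 15, 8]
After line 4 (b[0] = 18 * 2 = 36; only b mutates (copy)): a = [18, 15, 8], b = [36, 15, 8], c = [18, 15, 8]
After line 5 (a[0] = 18, c[0] = 18; result = True)

[18, 15, 8]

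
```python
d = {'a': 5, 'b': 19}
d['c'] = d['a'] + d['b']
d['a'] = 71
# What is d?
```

After line 1: d = {'a': 5, 'b': 19}
After line 2 (d['c'] = 5 + 19): d = {'a': 5, 'b': 19, 'c': 24}
After line 3: d = {'a': 71, 'b': 19, 'c': 24}

{'a': 71, 'b': 19, 'c': 24}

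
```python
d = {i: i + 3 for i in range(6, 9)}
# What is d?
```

{6: 9, 7: 10, 8: 11}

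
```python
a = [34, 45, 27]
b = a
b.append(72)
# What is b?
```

After line 1: a = [34, 45, 27]
After line 2 (b = a is an alias, same object): a = [34, 45, 27], b = [34, 45, 27]
After line 3 (b.append mutates the shared list): a = [34, 45, 27, 72], b = [34, 45, 27, 72]

[34, 45, 27, 72]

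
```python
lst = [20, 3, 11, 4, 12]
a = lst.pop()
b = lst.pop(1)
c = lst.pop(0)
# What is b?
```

After line 1: lst = [20, 3, 11, 4, 12]
After line 2 (pop() -> a = 12): lst = [20, 3, 11, 4]
After line 3 (pop(1) -> b = 3): lst = [20, 11, 4]
After line 4 (pop(0) -> c = 20): lst = [11, 4]

3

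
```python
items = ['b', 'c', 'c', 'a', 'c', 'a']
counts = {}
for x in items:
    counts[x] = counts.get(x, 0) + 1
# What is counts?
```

Initial: counts = {}, items = ['b', 'c', 'c', 'a', 'c', 'a']
See 'b': counts = {'b': 1}
See 'c': counts = {'b': 1, 'c': 1}
See 'c': counts = {'b': 1, 'c': 2}
See 'a': counts = {'b': 1, 'c': 2, 'a': 1}
See 'c': counts = {'b': 1, 'c': 3, 'a': 1}
See 'a': counts = {'b': 1, 'c': 3, 'a': 2}

{'b': 1, 'c': 3, 'a': 2}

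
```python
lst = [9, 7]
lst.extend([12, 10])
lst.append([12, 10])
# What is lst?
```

After line 1: lst = [9, 7]
After line 2 (extend unpacks [12, 10]): lst = [9, 7, 12, 10]
After line 3 (append adds [12, 10] as single element): lst = [9, 7, 12, 10, [12, 10]]

[9, 7, 12, 10, [12, 10]]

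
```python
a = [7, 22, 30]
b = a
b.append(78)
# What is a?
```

After line 1: a = [7, 22, 30]
After line 2 (b = a is an alias, same object): a = [7, 22, 30], b = [7, 22, 30]
After line 3 (b.append mutates the shared list): a = [7, 22, 30, 78], b = [7, 22, 30, 78]

[7, 22, 30, 78]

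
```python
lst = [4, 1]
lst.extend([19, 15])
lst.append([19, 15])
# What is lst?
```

After line 1: lst = [4, 1]
After line 2 (extend unpacks [19, 15]): lst = [4, 1, 19, 15]
After line 3 (append adds [19, 15] as single element): lst = [4, 1, 19, 15, [19, 15]]

[4, 1, 19, 15, [19, 15]]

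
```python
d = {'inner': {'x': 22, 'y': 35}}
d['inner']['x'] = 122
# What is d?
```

After line 1: d = {'inner': {'x': 22, 'y': 35}}
After line 2 (inner x overwritten): d = {'inner': {'x': 122, 'y': 35}}

{'inner': {'x': 122, 'y': 35}}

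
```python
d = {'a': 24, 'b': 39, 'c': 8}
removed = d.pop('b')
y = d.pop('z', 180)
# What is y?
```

After line 1: d = {'a': 24, 'b': 39, 'c': 8}
After line 2 (pop 'b' returns 39): d = {'a': 24, 'c': 8}, removed = 39
After line 3 (pop 'z' missing, returns default 180): d = {'a': 24, 'c': 8}, y = 180

180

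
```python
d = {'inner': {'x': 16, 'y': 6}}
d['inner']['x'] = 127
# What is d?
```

After line 1: d = {'inner': {'x': 16, 'y': 6}}
After line 2 (inner x overwritten): d = {'inner': {'x': 127, 'y': 6}}

{'inner': {'x': 127, 'y': 6}}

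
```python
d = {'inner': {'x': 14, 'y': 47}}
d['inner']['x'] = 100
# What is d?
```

After line 1: d = {'inner': {'x': 14, 'y': 47}}
After line 2 (inner x overwritten): d = {'inner': {'x': 100, 'y': 47}}

{'inner': {'x': 100, 'y': 47}}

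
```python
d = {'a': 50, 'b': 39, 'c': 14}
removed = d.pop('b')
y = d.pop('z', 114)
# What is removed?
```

After line 1: d = {'a': 50, 'b': 39, 'c': 14}
After line 2 (pop 'b' returns 39): d = {'a': 50, 'c': 14}, removed = 39
After line 3 (pop 'z' missing, returns default 114): d = {'a': 50, 'c': 14}, y = 114

39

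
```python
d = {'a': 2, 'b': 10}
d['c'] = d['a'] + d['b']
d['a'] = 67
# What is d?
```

After line 1: d = {'a': 2, 'b': 10}
After line 2 (d['c'] = 2 + 10): d = {'a': 2, 'b': 10, 'c': 12}
After line 3: d = {'a': 67, 'b': 10, 'c': 12}

{'a': 67, 'b': 10, 'c': 12}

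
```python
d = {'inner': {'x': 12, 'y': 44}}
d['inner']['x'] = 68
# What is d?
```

After line 1: d = {'inner': {'x': 12, 'y': 44}}
After line 2 (inner x overwritten): d = {'inner': {'x': 68, 'y': 44}}

{'inner': {'x': 68, 'y': 44}}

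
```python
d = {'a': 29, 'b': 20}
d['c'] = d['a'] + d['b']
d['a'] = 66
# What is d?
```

After line 1: d = {'a': 29, 'b': 20}
After line 2 (d['c'] = 29 + 20): d = {'a': 29, 'b': 20, 'c': 49}
After line 3: d = {'a': 66, 'b': 20, 'c': 49}

{'a': 66, 'b': 20, 'c': 49}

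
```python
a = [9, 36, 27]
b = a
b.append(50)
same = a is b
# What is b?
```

After line 1: a = [9, 36, 27]
After line 2 (b = a is an alias, same object): a = [9, 36, 27], b = [9, 36, 27]
After line 3 (b.append mutates the shared list): a = [9, 36, 27, 50], b = [9, 36, 27, 50]
After line 4 (same = a is b; same object -> True): same = True

[9, 36, 27, 50]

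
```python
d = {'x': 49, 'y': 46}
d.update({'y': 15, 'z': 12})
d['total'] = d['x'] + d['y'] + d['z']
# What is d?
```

After line 1: d = {'x': 49, 'y': 46}
After line 2 (y overwritten, z added): d = {'x': 49, 'y': 15, 'z': 12}
After line 3 (total = 49 + 15 + 12 = 76): d = {'x': 49, 'y': 15, 'z': 12, 'total': 76}

{'x': 49, 'y': 15, 'z': 12, 'total': 76}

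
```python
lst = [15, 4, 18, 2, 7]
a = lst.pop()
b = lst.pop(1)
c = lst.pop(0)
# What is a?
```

After line 1: lst = [15, 4, 18, 2, 7]
After line 2 (pop() -> a = 7): lst = [15, 4, 18, 2]
After line 3 (pop(1) -> b = 4): lst = [15, 18, 2]
After line 4 (pop(0) -> c = 15): lst = [18, 2]

7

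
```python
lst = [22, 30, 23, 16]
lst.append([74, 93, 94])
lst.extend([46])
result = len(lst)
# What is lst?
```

After line 1: lst = [22, 30, 23, 16]
After line 2 (append adds [74, 93, 94] as single element): lst = [22, 30, 23, 16, [74, 93, 94]]
After line 3 (extend unpacks [46], adds 46): lst = [22, 30, 23, 16, [74, 93, 94], 46]
After line 4: result = len(lst) = 6

[22, 30, 23, 16, [74, 93, 94], 46]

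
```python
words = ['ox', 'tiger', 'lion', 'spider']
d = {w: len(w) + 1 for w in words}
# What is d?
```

{'ox': 3, 'tiger': 6, 'lion': 5, 'spider': 7}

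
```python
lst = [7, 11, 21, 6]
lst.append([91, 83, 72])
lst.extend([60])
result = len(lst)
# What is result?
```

After line 1: lst = [7, 11, 21, 6]
After line 2 (append adds [91, 83, 72] as single element): lst = [7, 11, 21, 6, [91, 83, 72]]
After line 3 (extend unpacks [60], adds 60): lst = [7, 11, 21, 6, [91, 83, 72], 60]
After line 4: result = len(lst) = 6

6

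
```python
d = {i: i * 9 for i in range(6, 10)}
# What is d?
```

{6: 54, 7: 63, 8: 72, 9: 81}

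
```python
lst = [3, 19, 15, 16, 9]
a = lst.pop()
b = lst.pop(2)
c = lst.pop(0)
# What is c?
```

After line 1: lst = [3, 19, 15, 16, 9]
After line 2 (pop() -> a = 9): lst = [3, 19, 15, 16]
After line 3 (pop(2) -> b = 15): lst = [3, 19, 16]
After line 4 (pop(0) -> c = 3): lst = [19, 16]

3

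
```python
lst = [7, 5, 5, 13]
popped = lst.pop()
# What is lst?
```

[7, 5, 5]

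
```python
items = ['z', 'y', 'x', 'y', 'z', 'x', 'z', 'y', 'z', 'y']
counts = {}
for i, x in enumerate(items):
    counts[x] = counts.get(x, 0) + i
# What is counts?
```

Initial: counts = {}, items = ['z', 'y', 'x', 'y', 'z', 'x', 'z', 'y', 'z', 'y']
i=0, x='z': counts = {'z': 0}
i=1, x='y': counts = {'z': 0, 'y': 1}
i=2, x='x': counts = {'z': 0, 'y': 1, 'x': 2}
i=3, x='y': counts = {'z': 0, 'y': 4, 'x': 2}
i=4, x='z': counts = {'z': 4, 'y': 4, 'x': 2}
i=5, x='x': counts = {'z': 4, 'y': 4, 'x': 7}
i=6, x='z': counts = {'z': 10, 'y': 4, 'x': 7}
i=7, x='y': counts = {'z': 10, 'y': 11, 'x': 7}
i=8, x='z': counts = {'z': 18, 'y': 11, 'x': 7}
i=9, x='y': counts = {'z': 18, 'y': 20, 'x': 7}

{'z': 18, 'y': 20, 'x': 7}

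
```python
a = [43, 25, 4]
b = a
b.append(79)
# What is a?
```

After line 1: a = [43, 25, 4]
After line 2 (b = a is an alias, same object): a = [43, 25, 4], b = [43, 25, 4]
After line 3 (b.append mutates the shared list): a = [43, 25, 4, 79], b = [43, 25, 4, 79]

[43, 25, 4, 79]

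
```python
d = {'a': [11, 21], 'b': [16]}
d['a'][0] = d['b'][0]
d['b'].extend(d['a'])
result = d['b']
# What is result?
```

After line 1: d = {'a': [11, 21], 'b': [16]}
After line 2 (a[0] = b[0] = 16): d = {'a': [16, 21], 'b': [16]}
After line 3 (b.extend(a) appends [16, 21]): d = {'a': [16, 21], 'b': [16, 16, 21]}
After line 4: result = d['b'] = [16, 16, 21]

[16, 16, 21]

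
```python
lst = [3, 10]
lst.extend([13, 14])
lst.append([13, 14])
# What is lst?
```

After line 1: lst = [3, 10]
After line 2 (extend unpacks [13, 14]): lst = [3, 10, 13, 14]
After line 3 (append adds [13, 14] as single element): lst = [3, 10, 13, 14, [13, 14]]

[3, 10, 13, 14, [13, 14]]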